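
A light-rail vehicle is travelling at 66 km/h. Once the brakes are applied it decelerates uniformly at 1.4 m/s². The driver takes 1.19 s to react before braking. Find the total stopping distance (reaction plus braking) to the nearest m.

Total stopping distance ≈ 142 m

66 km/h ÷ 3.6 = 18.3333 m/s.
Reaction distance = v·t_r = 18.3333 × 1.19 = 21.817 m.
Braking distance = v²/(2a) = 18.3333² / (2 × 1.400) = 336.110 / 2.800 = 120.039 m.
Total = 21.817 + 120.039 = 141.856 m.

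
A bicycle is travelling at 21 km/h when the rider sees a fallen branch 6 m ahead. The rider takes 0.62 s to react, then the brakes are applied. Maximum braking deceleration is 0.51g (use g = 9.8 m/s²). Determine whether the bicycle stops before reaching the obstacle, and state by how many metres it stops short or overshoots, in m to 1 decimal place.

21 km/h ÷ 3.6 = 5.8333 m/s.
a = 0.51 × 9.8 = 4.998 m/s².
Reaction distance = 5.8333 × 0.62 = 3.617 m.
Braking distance = v²/(2a) = 34.027 / 9.996 = 3.404 m.
Total stopping distance = 3.617 + 3.404 = 7.021 m, vs 6 m available — it cannot stop in time and overshoots by 7.021 − 6 = 1.021 m.

No — it overshoots by 1.0 m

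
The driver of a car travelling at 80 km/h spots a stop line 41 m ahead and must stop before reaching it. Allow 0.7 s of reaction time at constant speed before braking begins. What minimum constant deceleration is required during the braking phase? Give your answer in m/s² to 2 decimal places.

80 km/h ÷ 3.6 = 22.2222 m/s.
Distance covered during reaction = 22.2222 × 0.7 = 15.556 m.
Distance available for braking: 41 − 15.556 = 25.444 m.
v² = 2a·d ⇒ a = v²/(2d) = 22.2222² / (2 × 25.444) = 493.826 / 50.888 = 9.7042 m/s².

Required deceleration ≈ 9.70 m/s²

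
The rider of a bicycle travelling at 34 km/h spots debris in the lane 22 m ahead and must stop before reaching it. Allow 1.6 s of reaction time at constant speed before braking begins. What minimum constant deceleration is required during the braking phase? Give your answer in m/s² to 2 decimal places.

Required deceleration ≈ 6.47 m/s²

34 km/h ÷ 3.6 = 9.4444 m/s.
Distance covered during reaction = 9.4444 × 1.6 = 15.111 m.
Distance available for braking: 22 − 15.111 = 6.889 m.
v² = 2a·d ⇒ a = v²/(2d) = 9.4444² / (2 × 6.889) = 89.197 / 13.778 = 6.4739 m/s².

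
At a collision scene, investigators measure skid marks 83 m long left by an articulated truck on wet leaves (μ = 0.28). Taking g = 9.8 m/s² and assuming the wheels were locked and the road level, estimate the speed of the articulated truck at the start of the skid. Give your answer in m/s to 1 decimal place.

Deceleration a = μg = 0.28 × 9.8 = 2.744 m/s².
v = √(2a·d) = √(2 × 2.744 × 83) = √455.504 = 21.3425 m/s.

Initial speed ≈ 21.3 m/s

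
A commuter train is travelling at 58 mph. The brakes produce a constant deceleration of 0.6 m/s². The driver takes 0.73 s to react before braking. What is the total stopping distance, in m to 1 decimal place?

Total stopping distance ≈ 579.2 m

58 mph × 0.44704 = 25.9283 m/s.
Reaction distance = v·t_r = 25.9283 × 0.73 = 18.928 m.
Braking distance = v²/(2a) = 25.9283² / (2 × 0.600) = 672.277 / 1.200 = 560.231 m.
Total = 18.928 + 560.231 = 579.159 m.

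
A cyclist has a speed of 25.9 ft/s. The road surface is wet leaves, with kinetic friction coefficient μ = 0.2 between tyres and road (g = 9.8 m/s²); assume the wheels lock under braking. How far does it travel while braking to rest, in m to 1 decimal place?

25.9 ft/s × 0.3048 = 7.8943 m/s.
a = μg = 0.2 × 9.8 = 1.960 m/s².
Braking distance = v²/(2a) = 7.8943² / (2 × 1.960) = 62.320 / 3.920 = 15.898 m.

Braking distance ≈ 15.9 m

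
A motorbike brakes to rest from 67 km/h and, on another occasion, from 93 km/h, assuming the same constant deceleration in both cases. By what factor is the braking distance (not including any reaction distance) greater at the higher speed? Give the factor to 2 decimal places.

Factor ≈ 1.93

Braking distance d = v²/(2a), so with a fixed, d ∝ v².
Factor = (93/67)² = 1.3881² = 1.9268.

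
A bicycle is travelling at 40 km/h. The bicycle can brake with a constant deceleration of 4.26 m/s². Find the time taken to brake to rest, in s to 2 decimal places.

Braking time ≈ 2.61 s

40 km/h ÷ 3.6 = 11.1111 m/s.
Braking time = v/a = 11.1111 / 4.260 = 2.608 s.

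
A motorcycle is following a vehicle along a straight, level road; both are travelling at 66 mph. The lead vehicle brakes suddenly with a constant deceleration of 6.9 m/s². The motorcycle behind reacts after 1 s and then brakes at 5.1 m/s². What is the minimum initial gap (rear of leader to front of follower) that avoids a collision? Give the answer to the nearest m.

Minimum gap ≈ 52 m

66 mph × 0.44704 = 29.5046 m/s.
Leader travels v²/(2a_L) = 870.521 / 13.800 = 63.081 m before stopping.
Follower covers v·t_r = 29.5046 × 1 = 29.505 m while reacting, then v²/(2a_F) = 870.521 / 10.200 = 85.345 m while braking, for a total of 29.505 + 85.345 = 114.850 m.
Since a_F ≤ a_L and the follower starts braking later, the follower is never slower than the leader, so the closest approach is when both have stopped.
Minimum gap = 114.850 − 63.081 = 51.769 m.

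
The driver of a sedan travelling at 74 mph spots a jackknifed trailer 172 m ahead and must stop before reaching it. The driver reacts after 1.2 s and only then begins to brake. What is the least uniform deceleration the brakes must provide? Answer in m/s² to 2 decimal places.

Required deceleration ≈ 4.14 m/s²

74 mph × 0.44704 = 33.0810 m/s.
Distance covered during reaction = 33.0810 × 1.2 = 39.697 m.
Distance available for braking: 172 − 39.697 = 132.303 m.
v² = 2a·d ⇒ a = v²/(2d) = 33.0810² / (2 × 132.303) = 1094.353 / 264.606 = 4.1358 m/s².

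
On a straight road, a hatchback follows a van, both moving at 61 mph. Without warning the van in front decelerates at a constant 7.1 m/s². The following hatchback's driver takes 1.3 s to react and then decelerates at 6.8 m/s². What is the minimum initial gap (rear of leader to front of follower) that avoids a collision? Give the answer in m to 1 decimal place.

Minimum gap ≈ 37.8 m

61 mph × 0.44704 = 27.2694 m/s.
Leader travels v²/(2a_L) = 743.620 / 14.200 = 52.368 m before stopping.
Follower covers v·t_r = 27.2694 × 1.3 = 35.450 m while reacting, then v²/(2a_F) = 743.620 / 13.600 = 54.678 m while braking, for a total of 35.450 + 54.678 = 90.128 m.
Since a_F ≤ a_L and the follower starts braking later, the follower is never slower than the leader, so the closest approach is when both have stopped.
Minimum gap = 90.128 − 52.368 = 37.760 m.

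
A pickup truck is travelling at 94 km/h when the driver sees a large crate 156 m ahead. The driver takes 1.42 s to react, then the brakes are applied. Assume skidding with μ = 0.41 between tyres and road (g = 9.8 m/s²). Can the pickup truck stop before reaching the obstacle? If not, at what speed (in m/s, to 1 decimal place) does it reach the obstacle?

94 km/h ÷ 3.6 = 26.1111 m/s.
a = μg = 0.41 × 9.8 = 4.018 m/s².
Reaction distance = 26.1111 × 1.42 = 37.078 m.
Braking distance = v²/(2a) = 681.790 / 8.036 = 84.842 m.
Total stopping distance = 37.078 + 84.842 = 121.920 m, vs 156 m available — it stops with 156 − 121.920 = 34.080 m to spare.

Yes — it stops about 34.1 m short of the obstacle, so it never reaches it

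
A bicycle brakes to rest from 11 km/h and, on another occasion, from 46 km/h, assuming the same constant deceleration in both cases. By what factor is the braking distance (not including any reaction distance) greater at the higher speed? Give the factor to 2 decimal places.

Braking distance d = v²/(2a), so with a fixed, d ∝ v².
Factor = (46/11)² = 4.1818² = 17.4875.

Factor ≈ 17.49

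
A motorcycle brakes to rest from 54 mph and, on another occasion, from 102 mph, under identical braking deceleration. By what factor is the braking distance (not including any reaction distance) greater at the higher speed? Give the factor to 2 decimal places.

Factor ≈ 3.57

Braking distance d = v²/(2a), so with a fixed, d ∝ v².
Factor = (102/54)² = 1.8889² = 3.5679.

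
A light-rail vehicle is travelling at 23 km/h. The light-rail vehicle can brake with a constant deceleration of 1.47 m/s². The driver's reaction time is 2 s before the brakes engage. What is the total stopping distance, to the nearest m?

23 km/h ÷ 3.6 = 6.3889 m/s.
Reaction distance = v·t_r = 6.3889 × 2 = 12.778 m.
Braking distance = v²/(2a) = 6.3889² / (2 × 1.470) = 40.818 / 2.940 = 13.884 m.
Total = 12.778 + 13.884 = 26.662 m.

Total stopping distance ≈ 27 m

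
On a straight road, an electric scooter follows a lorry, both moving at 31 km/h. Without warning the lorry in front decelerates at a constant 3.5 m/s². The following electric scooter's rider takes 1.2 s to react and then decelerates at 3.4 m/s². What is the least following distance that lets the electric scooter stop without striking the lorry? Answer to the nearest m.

31 km/h ÷ 3.6 = 8.6111 m/s.
Leader travels v²/(2a_L) = 74.151 / 7.000 = 10.593 m before stopping.
Follower covers v·t_r = 8.6111 × 1.2 = 10.333 m while reacting, then v²/(2a_F) = 74.151 / 6.800 = 10.905 m while braking, for a total of 10.333 + 10.905 = 21.238 m.
Since a_F ≤ a_L and the follower starts braking later, the follower is never slower than the leader, so the closest approach is when both have stopped.
Minimum gap = 21.238 − 10.593 = 10.645 m.

Minimum gap ≈ 11 m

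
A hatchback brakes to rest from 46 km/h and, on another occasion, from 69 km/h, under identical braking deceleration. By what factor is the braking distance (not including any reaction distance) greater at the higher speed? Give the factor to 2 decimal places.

Factor ≈ 2.25

Braking distance d = v²/(2a), so with a fixed, d ∝ v².
Factor = (69/46)² = 1.5000² = 2.2500.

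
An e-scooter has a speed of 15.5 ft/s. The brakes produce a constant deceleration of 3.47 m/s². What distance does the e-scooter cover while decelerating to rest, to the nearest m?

15.5 ft/s × 0.3048 = 4.7244 m/s.
Braking distance = v²/(2a) = 4.7244² / (2 × 3.470) = 22.320 / 6.940 = 3.216 m.

Braking distance ≈ 3 m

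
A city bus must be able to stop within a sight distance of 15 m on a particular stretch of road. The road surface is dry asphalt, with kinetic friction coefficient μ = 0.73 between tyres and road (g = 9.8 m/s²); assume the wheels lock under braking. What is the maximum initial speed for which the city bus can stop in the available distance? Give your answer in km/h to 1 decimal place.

Maximum speed ≈ 52.7 km/h

a = μg = 0.73 × 9.8 = 7.154 m/s².
v²/(2a) = d ⇒ v = √(2 × 7.154 × 15) = √214.62 = 14.6499 m/s.
14.6499 m/s × 3.6 = 52.740 km/h.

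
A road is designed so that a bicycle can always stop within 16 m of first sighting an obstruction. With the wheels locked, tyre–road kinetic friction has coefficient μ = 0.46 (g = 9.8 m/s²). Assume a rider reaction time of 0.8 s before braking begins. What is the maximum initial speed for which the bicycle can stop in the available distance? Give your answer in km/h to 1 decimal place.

a = μg = 0.46 × 9.8 = 4.508 m/s².
Stopping distance: v·t_r + v²/(2a) = 16 with t_r = 0.8 s and a = 4.508 m/s².
So v² + 7.213 v − 144.26 = 0.
Positive root: v = −a·t_r + √((a·t_r)² + 2a·d) = −3.606 + √(13.003 + 144.26) = 8.9345 m/s.
8.9345 m/s × 3.6 = 32.164 km/h.

Maximum speed ≈ 32.2 km/h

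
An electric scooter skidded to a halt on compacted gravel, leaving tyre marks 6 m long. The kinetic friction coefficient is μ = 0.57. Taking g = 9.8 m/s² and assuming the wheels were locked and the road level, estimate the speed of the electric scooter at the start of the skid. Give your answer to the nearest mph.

Initial speed ≈ 18 mph

Deceleration a = μg = 0.57 × 9.8 = 5.586 m/s².
v = √(2a·d) = √(2 × 5.586 × 6) = √67.032 = 8.1873 m/s.
= 8.1873 ÷ 0.44704 = 18.314 mph.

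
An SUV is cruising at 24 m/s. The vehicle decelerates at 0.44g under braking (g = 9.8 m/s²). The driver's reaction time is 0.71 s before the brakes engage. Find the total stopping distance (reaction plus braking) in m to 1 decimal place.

a = 0.44 × 9.8 = 4.312 m/s².
Reaction distance = v·t_r = 24.0000 × 0.71 = 17.040 m.
Braking distance = v²/(2a) = 24.0000² / (2 × 4.312) = 576.000 / 8.624 = 66.790 m.
Total = 17.040 + 66.790 = 83.830 m.

Total stopping distance ≈ 83.8 m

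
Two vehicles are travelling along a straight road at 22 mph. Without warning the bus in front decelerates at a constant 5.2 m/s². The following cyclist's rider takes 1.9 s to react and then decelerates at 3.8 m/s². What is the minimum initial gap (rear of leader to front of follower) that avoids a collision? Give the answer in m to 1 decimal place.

22 mph × 0.44704 = 9.8349 m/s.
Leader travels v²/(2a_L) = 96.725 / 10.400 = 9.300 m before stopping.
Follower covers v·t_r = 9.8349 × 1.9 = 18.686 m while reacting, then v²/(2a_F) = 96.725 / 7.600 = 12.727 m while braking, for a total of 18.686 + 12.727 = 31.413 m.
Since a_F ≤ a_L and the follower starts braking later, the follower is never slower than the leader, so the closest approach is when both have stopped.
Minimum gap = 31.413 − 9.300 = 22.113 m.

Minimum gap ≈ 22.1 m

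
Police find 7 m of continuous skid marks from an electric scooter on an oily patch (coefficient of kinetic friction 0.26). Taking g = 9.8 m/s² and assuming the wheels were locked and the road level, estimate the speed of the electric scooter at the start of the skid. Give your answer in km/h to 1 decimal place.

Initial speed ≈ 21.5 km/h

Deceleration a = μg = 0.26 × 9.8 = 2.548 m/s².
v = √(2a·d) = √(2 × 2.548 × 7) = √35.672 = 5.9726 m/s.
= 5.9726 × 3.6 = 21.501 km/h.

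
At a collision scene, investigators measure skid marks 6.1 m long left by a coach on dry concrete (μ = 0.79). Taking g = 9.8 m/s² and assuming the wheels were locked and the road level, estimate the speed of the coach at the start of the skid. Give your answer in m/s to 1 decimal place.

Deceleration a = μg = 0.79 × 9.8 = 7.742 m/s².
v = √(2a·d) = √(2 × 7.742 × 6.1) = √94.452 = 9.7186 m/s.

Initial speed ≈ 9.7 m/s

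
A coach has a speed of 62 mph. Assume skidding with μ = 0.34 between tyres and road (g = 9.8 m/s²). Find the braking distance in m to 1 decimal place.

Braking distance ≈ 115.3 m

62 mph × 0.44704 = 27.7165 m/s.
a = μg = 0.34 × 9.8 = 3.332 m/s².
Braking distance = v²/(2a) = 27.7165² / (2 × 3.332) = 768.204 / 6.664 = 115.277 m.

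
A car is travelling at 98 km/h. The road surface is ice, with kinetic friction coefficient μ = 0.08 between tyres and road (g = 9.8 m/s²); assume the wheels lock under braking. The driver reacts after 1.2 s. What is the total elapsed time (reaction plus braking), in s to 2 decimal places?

Total time ≈ 35.92 s

98 km/h ÷ 3.6 = 27.2222 m/s.
a = μg = 0.08 × 9.8 = 0.784 m/s².
Braking time = v/a = 27.2222 / 0.784 = 34.722 s.
Total = 1.2 + 34.722 = 35.922 s.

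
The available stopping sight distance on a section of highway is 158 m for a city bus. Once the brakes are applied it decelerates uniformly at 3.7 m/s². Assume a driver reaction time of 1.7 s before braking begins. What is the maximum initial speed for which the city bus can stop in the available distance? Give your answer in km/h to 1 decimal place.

Stopping distance: v·t_r + v²/(2a) = 158 with t_r = 1.7 s and a = 3.700 m/s².
So v² + 12.580 v − 1169.20 = 0.
Positive root: v = −a·t_r + √((a·t_r)² + 2a·d) = −6.290 + √(39.564 + 1169.20) = 28.4773 m/s.
28.4773 m/s × 3.6 = 102.518 km/h.

Maximum speed ≈ 102.5 km/h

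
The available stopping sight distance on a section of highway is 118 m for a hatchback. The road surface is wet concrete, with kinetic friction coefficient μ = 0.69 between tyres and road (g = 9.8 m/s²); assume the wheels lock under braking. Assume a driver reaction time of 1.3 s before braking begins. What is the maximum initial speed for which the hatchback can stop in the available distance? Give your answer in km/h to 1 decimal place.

Maximum speed ≈ 115.6 km/h

a = μg = 0.69 × 9.8 = 6.762 m/s².
Stopping distance: v·t_r + v²/(2a) = 118 with t_r = 1.3 s and a = 6.762 m/s².
So v² + 17.581 v − 1595.83 = 0.
Positive root: v = −a·t_r + √((a·t_r)² + 2a·d) = −8.791 + √(77.282 + 1595.83) = 32.1127 m/s.
32.1127 m/s × 3.6 = 115.606 km/h.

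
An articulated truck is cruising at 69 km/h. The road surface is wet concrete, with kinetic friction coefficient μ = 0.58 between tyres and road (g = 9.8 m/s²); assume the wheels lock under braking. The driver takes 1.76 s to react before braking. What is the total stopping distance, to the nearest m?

69 km/h ÷ 3.6 = 19.1667 m/s.
a = μg = 0.58 × 9.8 = 5.684 m/s².
Reaction distance = v·t_r = 19.1667 × 1.76 = 33.733 m.
Braking distance = v²/(2a) = 19.1667² / (2 × 5.684) = 367.362 / 11.368 = 32.315 m.
Total = 33.733 + 32.315 = 66.048 m.

Total stopping distance ≈ 66 m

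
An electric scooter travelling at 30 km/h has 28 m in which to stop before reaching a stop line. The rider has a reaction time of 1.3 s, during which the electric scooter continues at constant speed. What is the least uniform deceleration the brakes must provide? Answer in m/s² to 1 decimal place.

30 km/h ÷ 3.6 = 8.3333 m/s.
Distance covered during reaction = 8.3333 × 1.3 = 10.833 m.
Distance available for braking: 28 − 10.833 = 17.167 m.
v² = 2a·d ⇒ a = v²/(2d) = 8.3333² / (2 × 17.167) = 69.444 / 34.334 = 2.0226 m/s².

Required deceleration ≈ 2.0 m/s²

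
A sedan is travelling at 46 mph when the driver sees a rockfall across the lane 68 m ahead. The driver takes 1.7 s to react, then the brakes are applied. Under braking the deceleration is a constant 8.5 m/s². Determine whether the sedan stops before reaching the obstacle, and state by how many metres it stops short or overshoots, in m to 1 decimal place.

Yes — it stops 8.2 m short of the obstacle

46 mph × 0.44704 = 20.5638 m/s.
Reaction distance = 20.5638 × 1.7 = 34.958 m.
Braking distance = v²/(2a) = 422.870 / 17.000 = 24.875 m.
Total stopping distance = 34.958 + 24.875 = 59.833 m, vs 68 m available — it stops with 68 − 59.833 = 8.167 m to spare.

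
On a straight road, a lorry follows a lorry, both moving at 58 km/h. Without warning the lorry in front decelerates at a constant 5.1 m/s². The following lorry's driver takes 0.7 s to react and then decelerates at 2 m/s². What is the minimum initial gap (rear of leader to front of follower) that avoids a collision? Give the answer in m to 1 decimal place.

58 km/h ÷ 3.6 = 16.1111 m/s.
Leader travels v²/(2a_L) = 259.568 / 10.200 = 25.448 m before stopping.
Follower covers v·t_r = 16.1111 × 0.7 = 11.278 m while reacting, then v²/(2a_F) = 259.568 / 4.000 = 64.892 m while braking, for a total of 11.278 + 64.892 = 76.170 m.
Since a_F ≤ a_L and the follower starts braking later, the follower is never slower than the leader, so the closest approach is when both have stopped.
Minimum gap = 76.170 − 25.448 = 50.722 m.

Minimum gap ≈ 50.7 m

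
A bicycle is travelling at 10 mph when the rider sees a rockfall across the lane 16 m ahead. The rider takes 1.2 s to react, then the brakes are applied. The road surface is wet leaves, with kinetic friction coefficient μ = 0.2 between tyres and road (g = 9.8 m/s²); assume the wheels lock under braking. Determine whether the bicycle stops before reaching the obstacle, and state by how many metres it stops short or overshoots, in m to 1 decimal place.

Yes — it stops 5.5 m short of the obstacle

10 mph × 0.44704 = 4.4704 m/s.
a = μg = 0.2 × 9.8 = 1.960 m/s².
Reaction distance = 4.4704 × 1.2 = 5.364 m.
Braking distance = v²/(2a) = 19.984 / 3.920 = 5.098 m.
Total stopping distance = 5.364 + 5.098 = 10.462 m, vs 16 m available — it stops with 16 − 10.462 = 5.538 m to spare.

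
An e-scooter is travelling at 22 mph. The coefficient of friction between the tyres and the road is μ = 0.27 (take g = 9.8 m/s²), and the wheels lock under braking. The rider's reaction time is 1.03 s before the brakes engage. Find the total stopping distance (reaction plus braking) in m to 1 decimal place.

Total stopping distance ≈ 28.4 m

22 mph × 0.44704 = 9.8349 m/s.
a = μg = 0.27 × 9.8 = 2.646 m/s².
Reaction distance = v·t_r = 9.8349 × 1.03 = 10.130 m.
Braking distance = v²/(2a) = 9.8349² / (2 × 2.646) = 96.725 / 5.292 = 18.278 m.
Total = 10.130 + 18.278 = 28.408 m.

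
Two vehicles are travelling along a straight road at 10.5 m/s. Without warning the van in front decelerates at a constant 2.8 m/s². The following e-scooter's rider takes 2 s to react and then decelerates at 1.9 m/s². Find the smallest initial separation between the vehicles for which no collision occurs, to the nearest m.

Leader travels v²/(2a_L) = 110.250 / 5.600 = 19.688 m before stopping.
Follower covers v·t_r = 10.5000 × 2 = 21.000 m while reacting, then v²/(2a_F) = 110.250 / 3.800 = 29.013 m while braking, for a total of 21.000 + 29.013 = 50.013 m.
Since a_F ≤ a_L and the follower starts braking later, the follower is never slower than the leader, so the closest approach is when both have stopped.
Minimum gap = 50.013 − 19.688 = 30.325 m.

Minimum gap ≈ 30 m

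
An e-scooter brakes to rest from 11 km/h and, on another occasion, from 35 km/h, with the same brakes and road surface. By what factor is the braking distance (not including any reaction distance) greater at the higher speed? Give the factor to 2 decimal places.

Braking distance d = v²/(2a), so with a fixed, d ∝ v².
Factor = (35/11)² = 3.1818² = 10.1239.

Factor ≈ 10.12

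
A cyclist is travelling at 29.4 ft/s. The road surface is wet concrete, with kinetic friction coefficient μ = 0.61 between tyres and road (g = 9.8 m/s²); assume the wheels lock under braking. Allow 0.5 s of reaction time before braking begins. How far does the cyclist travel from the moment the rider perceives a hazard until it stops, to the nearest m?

29.4 ft/s × 0.3048 = 8.9611 m/s.
a = μg = 0.61 × 9.8 = 5.978 m/s².
Reaction distance = v·t_r = 8.9611 × 0.5 = 4.481 m.
Braking distance = v²/(2a) = 8.9611² / (2 × 5.978) = 80.301 / 11.956 = 6.716 m.
Total = 4.481 + 6.716 = 11.197 m.

Total stopping distance ≈ 11 m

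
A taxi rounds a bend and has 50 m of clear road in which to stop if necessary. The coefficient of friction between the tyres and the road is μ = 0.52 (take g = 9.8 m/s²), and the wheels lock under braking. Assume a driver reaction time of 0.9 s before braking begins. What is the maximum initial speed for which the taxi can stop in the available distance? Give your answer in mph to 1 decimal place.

a = μg = 0.52 × 9.8 = 5.096 m/s².
Stopping distance: v·t_r + v²/(2a) = 50 with t_r = 0.9 s and a = 5.096 m/s².
So v² + 9.173 v − 509.60 = 0.
Positive root: v = −a·t_r + √((a·t_r)² + 2a·d) = −4.586 + √(21.031 + 509.60) = 18.4494 m/s.
18.4494 m/s ÷ 0.44704 = 41.270 mph.

Maximum speed ≈ 41.3 mph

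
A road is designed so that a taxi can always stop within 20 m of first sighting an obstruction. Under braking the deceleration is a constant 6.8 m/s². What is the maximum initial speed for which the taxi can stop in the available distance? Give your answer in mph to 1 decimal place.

v²/(2a) = d ⇒ v = √(2 × 6.800 × 20) = √272.00 = 16.4924 m/s.
16.4924 m/s ÷ 0.44704 = 36.892 mph.

Maximum speed ≈ 36.9 mph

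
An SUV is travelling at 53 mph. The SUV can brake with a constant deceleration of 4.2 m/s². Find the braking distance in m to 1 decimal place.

Braking distance ≈ 66.8 m

53 mph × 0.44704 = 23.6931 m/s.
Braking distance = v²/(2a) = 23.6931² / (2 × 4.200) = 561.363 / 8.400 = 66.829 m.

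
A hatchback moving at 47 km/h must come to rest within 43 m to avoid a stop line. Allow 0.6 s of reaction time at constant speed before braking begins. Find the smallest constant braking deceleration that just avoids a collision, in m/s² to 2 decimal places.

47 km/h ÷ 3.6 = 13.0556 m/s.
Distance covered during reaction = 13.0556 × 0.6 = 7.833 m.
Distance available for braking: 43 − 7.833 = 35.167 m.
v² = 2a·d ⇒ a = v²/(2d) = 13.0556² / (2 × 35.167) = 170.449 / 70.334 = 2.4234 m/s².

Required deceleration ≈ 2.42 m/s²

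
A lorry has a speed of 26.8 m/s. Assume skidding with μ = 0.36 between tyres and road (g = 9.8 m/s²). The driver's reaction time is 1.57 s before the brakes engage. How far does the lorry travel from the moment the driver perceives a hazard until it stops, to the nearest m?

Total stopping distance ≈ 144 m

a = μg = 0.36 × 9.8 = 3.528 m/s².
Reaction distance = v·t_r = 26.8000 × 1.57 = 42.076 m.
Braking distance = v²/(2a) = 26.8000² / (2 × 3.528) = 718.240 / 7.056 = 101.791 m.
Total = 42.076 + 101.791 = 143.867 m.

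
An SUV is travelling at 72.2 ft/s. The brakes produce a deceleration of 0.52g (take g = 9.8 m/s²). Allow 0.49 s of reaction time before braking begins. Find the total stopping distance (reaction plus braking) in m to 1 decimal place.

72.2 ft/s × 0.3048 = 22.0066 m/s.
a = 0.52 × 9.8 = 5.096 m/s².
Reaction distance = v·t_r = 22.0066 × 0.49 = 10.783 m.
Braking distance = v²/(2a) = 22.0066² / (2 × 5.096) = 484.290 / 10.192 = 47.517 m.
Total = 10.783 + 47.517 = 58.300 m.

Total stopping distance ≈ 58.3 m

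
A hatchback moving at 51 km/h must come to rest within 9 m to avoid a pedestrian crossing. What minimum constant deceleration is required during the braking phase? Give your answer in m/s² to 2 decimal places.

Required deceleration ≈ 11.15 m/s²

51 km/h ÷ 3.6 = 14.1667 m/s.
v² = 2a·d ⇒ a = v²/(2d) = 14.1667² / (2 × 9.000) = 200.695 / 18.000 = 11.1497 m/s².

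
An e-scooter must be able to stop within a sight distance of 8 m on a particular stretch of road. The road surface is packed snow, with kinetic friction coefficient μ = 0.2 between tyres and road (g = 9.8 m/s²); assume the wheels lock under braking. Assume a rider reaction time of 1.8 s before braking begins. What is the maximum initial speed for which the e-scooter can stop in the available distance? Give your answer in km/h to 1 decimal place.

Maximum speed ≈ 11.1 km/h

a = μg = 0.2 × 9.8 = 1.960 m/s².
Stopping distance: v·t_r + v²/(2a) = 8 with t_r = 1.8 s and a = 1.960 m/s².
So v² + 7.056 v − 31.36 = 0.
Positive root: v = −a·t_r + √((a·t_r)² + 2a·d) = −3.528 + √(12.447 + 31.36) = 3.0907 m/s.
3.0907 m/s × 3.6 = 11.127 km/h.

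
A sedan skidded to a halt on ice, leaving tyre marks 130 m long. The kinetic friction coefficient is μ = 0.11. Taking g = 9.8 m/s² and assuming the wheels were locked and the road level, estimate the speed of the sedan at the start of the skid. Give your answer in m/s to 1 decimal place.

Deceleration a = μg = 0.11 × 9.8 = 1.078 m/s².
v = √(2a·d) = √(2 × 1.078 × 130) = √280.280 = 16.7416 m/s.

Initial speed ≈ 16.7 m/s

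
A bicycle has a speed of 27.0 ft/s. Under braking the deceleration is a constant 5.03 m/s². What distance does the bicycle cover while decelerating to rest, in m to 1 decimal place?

Braking distance ≈ 6.7 m

27 ft/s × 0.3048 = 8.2296 m/s.
Braking distance = v²/(2a) = 8.2296² / (2 × 5.030) = 67.726 / 10.060 = 6.732 m.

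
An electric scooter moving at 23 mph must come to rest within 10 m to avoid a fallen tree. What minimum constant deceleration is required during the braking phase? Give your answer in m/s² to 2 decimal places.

23 mph × 0.44704 = 10.2819 m/s.
v² = 2a·d ⇒ a = v²/(2d) = 10.2819² / (2 × 10.000) = 105.717 / 20.000 = 5.2858 m/s².

Required deceleration ≈ 5.29 m/s²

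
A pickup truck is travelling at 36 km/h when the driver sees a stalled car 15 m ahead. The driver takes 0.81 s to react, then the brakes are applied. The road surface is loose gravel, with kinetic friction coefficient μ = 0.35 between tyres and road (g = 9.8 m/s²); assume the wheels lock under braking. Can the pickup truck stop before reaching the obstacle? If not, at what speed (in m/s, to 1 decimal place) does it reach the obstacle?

No — it strikes the obstacle at 7.3 m/s

36 km/h ÷ 3.6 = 10.0000 m/s.
a = μg = 0.35 × 9.8 = 3.430 m/s².
Reaction distance = 10.0000 × 0.81 = 8.100 m.
Braking distance needed to stop: v²/(2a) = 100.000 / 6.860 = 14.577 m, so total needed = 8.100 + 14.577 = 22.677 m > 15 m — it cannot stop.
Distance remaining when braking begins: 15 − 8.100 = 6.900 m.
v² = v₀² − 2a·d = 100.000 − 2 × 3.430 × 6.900 = 52.666 m²/s².
v = √52.666 = 7.257 m/s.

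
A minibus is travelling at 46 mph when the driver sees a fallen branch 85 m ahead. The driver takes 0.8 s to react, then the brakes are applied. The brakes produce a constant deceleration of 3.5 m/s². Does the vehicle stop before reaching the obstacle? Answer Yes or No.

46 mph × 0.44704 = 20.5638 m/s.
Reaction distance = 20.5638 × 0.8 = 16.451 m.
Braking distance = v²/(2a) = 422.870 / 7.000 = 60.410 m.
Total stopping distance = 16.451 + 60.410 = 76.861 m, vs 85 m available — it stops with 85 − 76.861 = 8.139 m to spare.

Yes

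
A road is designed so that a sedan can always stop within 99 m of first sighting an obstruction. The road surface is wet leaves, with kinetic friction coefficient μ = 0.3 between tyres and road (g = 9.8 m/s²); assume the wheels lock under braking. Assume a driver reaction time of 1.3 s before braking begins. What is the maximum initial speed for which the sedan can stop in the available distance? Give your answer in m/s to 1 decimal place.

a = μg = 0.3 × 9.8 = 2.940 m/s².
Stopping distance: v·t_r + v²/(2a) = 99 with t_r = 1.3 s and a = 2.940 m/s².
So v² + 7.644 v − 582.12 = 0.
Positive root: v = −a·t_r + √((a·t_r)² + 2a·d) = −3.822 + √(14.608 + 582.12) = 20.6060 m/s.

Maximum speed ≈ 20.6 m/s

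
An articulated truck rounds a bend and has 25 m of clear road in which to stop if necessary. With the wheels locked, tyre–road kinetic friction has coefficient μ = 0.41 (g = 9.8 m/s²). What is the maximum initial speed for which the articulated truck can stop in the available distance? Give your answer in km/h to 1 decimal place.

a = μg = 0.41 × 9.8 = 4.018 m/s².
v²/(2a) = d ⇒ v = √(2 × 4.018 × 25) = √200.90 = 14.1739 m/s.
14.1739 m/s × 3.6 = 51.026 km/h.

Maximum speed ≈ 51.0 km/h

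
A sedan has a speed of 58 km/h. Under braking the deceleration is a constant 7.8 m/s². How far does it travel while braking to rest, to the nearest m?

58 km/h ÷ 3.6 = 16.1111 m/s.
Braking distance = v²/(2a) = 16.1111² / (2 × 7.800) = 259.568 / 15.600 = 16.639 m.

Braking distance ≈ 17 m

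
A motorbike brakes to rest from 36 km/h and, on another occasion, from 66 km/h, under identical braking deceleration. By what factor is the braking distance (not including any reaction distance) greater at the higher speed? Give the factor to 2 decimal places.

Factor ≈ 3.36

Braking distance d = v²/(2a), so with a fixed, d ∝ v².
Factor = (66/36)² = 1.8333² = 3.3610.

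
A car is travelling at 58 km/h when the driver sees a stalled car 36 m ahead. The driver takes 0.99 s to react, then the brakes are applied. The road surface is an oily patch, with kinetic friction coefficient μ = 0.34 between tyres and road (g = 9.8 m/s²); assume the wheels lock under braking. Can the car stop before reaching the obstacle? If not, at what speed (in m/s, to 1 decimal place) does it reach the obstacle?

58 km/h ÷ 3.6 = 16.1111 m/s.
a = μg = 0.34 × 9.8 = 3.332 m/s².
Reaction distance = 16.1111 × 0.99 = 15.950 m.
Braking distance needed to stop: v²/(2a) = 259.568 / 6.664 = 38.951 m, so total needed = 15.950 + 38.951 = 54.901 m > 36 m — it cannot stop.
Distance remaining when braking begins: 36 − 15.950 = 20.050 m.
v² = v₀² − 2a·d = 259.568 − 2 × 3.332 × 20.050 = 125.955 m²/s².
v = √125.955 = 11.223 m/s.

No — it strikes the obstacle at 11.2 m/s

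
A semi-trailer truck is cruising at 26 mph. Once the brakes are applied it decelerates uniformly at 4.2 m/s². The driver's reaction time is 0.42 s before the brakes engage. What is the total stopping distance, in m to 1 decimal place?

26 mph × 0.44704 = 11.6230 m/s.
Reaction distance = v·t_r = 11.6230 × 0.42 = 4.882 m.
Braking distance = v²/(2a) = 11.6230² / (2 × 4.200) = 135.094 / 8.400 = 16.083 m.
Total = 4.882 + 16.083 = 20.965 m.

Total stopping distance ≈ 21.0 m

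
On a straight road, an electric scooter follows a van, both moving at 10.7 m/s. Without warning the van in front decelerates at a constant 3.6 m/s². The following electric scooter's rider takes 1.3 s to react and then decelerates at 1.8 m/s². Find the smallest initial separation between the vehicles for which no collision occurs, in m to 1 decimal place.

Minimum gap ≈ 29.8 m

Leader travels v²/(2a_L) = 114.490 / 7.200 = 15.901 m before stopping.
Follower covers v·t_r = 10.7000 × 1.3 = 13.910 m while reacting, then v²/(2a_F) = 114.490 / 3.600 = 31.803 m while braking, for a total of 13.910 + 31.803 = 45.713 m.
Since a_F ≤ a_L and the follower starts braking later, the follower is never slower than the leader, so the closest approach is when both have stopped.
Minimum gap = 45.713 − 15.901 = 29.812 m.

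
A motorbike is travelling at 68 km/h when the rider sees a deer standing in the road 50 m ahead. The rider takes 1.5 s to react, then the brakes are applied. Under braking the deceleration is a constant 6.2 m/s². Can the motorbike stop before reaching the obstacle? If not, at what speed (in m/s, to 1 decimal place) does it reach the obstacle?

68 km/h ÷ 3.6 = 18.8889 m/s.
Reaction distance = 18.8889 × 1.5 = 28.333 m.
Braking distance needed to stop: v²/(2a) = 356.791 / 12.400 = 28.773 m, so total needed = 28.333 + 28.773 = 57.106 m > 50 m — it cannot stop.
Distance remaining when braking begins: 50 − 28.333 = 21.667 m.
v² = v₀² − 2a·d = 356.791 − 2 × 6.200 × 21.667 = 88.120 m²/s².
v = √88.120 = 9.387 m/s.

No — it strikes the obstacle at 9.4 m/s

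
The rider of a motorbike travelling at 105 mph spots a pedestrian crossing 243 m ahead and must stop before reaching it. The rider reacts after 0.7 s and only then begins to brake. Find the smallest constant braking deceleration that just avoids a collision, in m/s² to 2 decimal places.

105 mph × 0.44704 = 46.9392 m/s.
Distance covered during reaction = 46.9392 × 0.7 = 32.857 m.
Distance available for braking: 243 − 32.857 = 210.143 m.
v² = 2a·d ⇒ a = v²/(2d) = 46.9392² / (2 × 210.143) = 2203.288 / 420.286 = 5.2424 m/s².

Required deceleration ≈ 5.24 m/s²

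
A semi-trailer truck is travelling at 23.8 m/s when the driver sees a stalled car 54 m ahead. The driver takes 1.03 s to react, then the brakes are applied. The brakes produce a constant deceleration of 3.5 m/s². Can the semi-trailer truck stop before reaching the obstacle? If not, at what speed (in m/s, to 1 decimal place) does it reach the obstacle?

No — it strikes the obstacle at 19.0 m/s

Reaction distance = 23.8000 × 1.03 = 24.514 m.
Braking distance needed to stop: v²/(2a) = 566.440 / 7.000 = 80.920 m, so total needed = 24.514 + 80.920 = 105.434 m > 54 m — it cannot stop.
Distance remaining when braking begins: 54 − 24.514 = 29.486 m.
v² = v₀² − 2a·d = 566.440 − 2 × 3.500 × 29.486 = 360.038 m²/s².
v = √360.038 = 18.975 m/s.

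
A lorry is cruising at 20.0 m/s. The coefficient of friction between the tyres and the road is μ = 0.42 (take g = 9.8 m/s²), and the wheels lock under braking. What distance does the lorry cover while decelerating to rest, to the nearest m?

Braking distance ≈ 49 m

a = μg = 0.42 × 9.8 = 4.116 m/s².
Braking distance = v²/(2a) = 20.0000² / (2 × 4.116) = 400.000 / 8.232 = 48.591 m.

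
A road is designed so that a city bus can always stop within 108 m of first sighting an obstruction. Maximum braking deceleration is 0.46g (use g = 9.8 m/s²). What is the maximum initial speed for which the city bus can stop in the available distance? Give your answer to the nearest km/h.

Maximum speed ≈ 112 km/h

a = 0.46 × 9.8 = 4.508 m/s².
v²/(2a) = d ⇒ v = √(2 × 4.508 × 108) = √973.73 = 31.2046 m/s.
31.2046 m/s × 3.6 = 112.337 km/h.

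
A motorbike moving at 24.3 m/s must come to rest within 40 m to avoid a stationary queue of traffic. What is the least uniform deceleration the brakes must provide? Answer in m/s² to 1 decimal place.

v² = 2a·d ⇒ a = v²/(2d) = 24.3000² / (2 × 40.000) = 590.490 / 80.000 = 7.3811 m/s².

Required deceleration ≈ 7.4 m/s²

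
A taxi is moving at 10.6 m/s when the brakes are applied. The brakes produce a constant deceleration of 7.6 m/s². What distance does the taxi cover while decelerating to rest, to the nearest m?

Braking distance = v²/(2a) = 10.6000² / (2 × 7.600) = 112.360 / 15.200 = 7.392 m.

Braking distance ≈ 7 m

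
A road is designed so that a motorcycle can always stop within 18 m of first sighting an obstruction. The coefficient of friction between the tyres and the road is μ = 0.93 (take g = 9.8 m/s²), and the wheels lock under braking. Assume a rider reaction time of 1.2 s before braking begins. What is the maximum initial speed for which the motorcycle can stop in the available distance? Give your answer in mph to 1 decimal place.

Maximum speed ≈ 22.9 mph

a = μg = 0.93 × 9.8 = 9.114 m/s².
Stopping distance: v·t_r + v²/(2a) = 18 with t_r = 1.2 s and a = 9.114 m/s².
So v² + 21.874 v − 328.10 = 0.
Positive root: v = −a·t_r + √((a·t_r)² + 2a·d) = −10.937 + √(119.618 + 328.10) = 10.2223 m/s.
10.2223 m/s ÷ 0.44704 = 22.867 mph.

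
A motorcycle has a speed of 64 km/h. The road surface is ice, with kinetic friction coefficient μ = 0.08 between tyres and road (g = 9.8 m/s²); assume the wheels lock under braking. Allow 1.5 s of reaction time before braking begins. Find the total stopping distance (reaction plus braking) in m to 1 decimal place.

64 km/h ÷ 3.6 = 17.7778 m/s.
a = μg = 0.08 × 9.8 = 0.784 m/s².
Reaction distance = v·t_r = 17.7778 × 1.5 = 26.667 m.
Braking distance = v²/(2a) = 17.7778² / (2 × 0.784) = 316.050 / 1.568 = 201.562 m.
Total = 26.667 + 201.562 = 228.229 m.

Total stopping distance ≈ 228.2 m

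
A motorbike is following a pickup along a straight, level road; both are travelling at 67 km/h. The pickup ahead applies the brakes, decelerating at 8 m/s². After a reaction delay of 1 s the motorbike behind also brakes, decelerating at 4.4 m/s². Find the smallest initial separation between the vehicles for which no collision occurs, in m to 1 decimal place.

Minimum gap ≈ 36.3 m

67 km/h ÷ 3.6 = 18.6111 m/s.
Leader travels v²/(2a_L) = 346.373 / 16.000 = 21.648 m before stopping.
Follower covers v·t_r = 18.6111 × 1 = 18.611 m while reacting, then v²/(2a_F) = 346.373 / 8.800 = 39.361 m while braking, for a total of 18.611 + 39.361 = 57.972 m.
Since a_F ≤ a_L and the follower starts braking later, the follower is never slower than the leader, so the closest approach is when both have stopped.
Minimum gap = 57.972 − 21.648 = 36.324 m.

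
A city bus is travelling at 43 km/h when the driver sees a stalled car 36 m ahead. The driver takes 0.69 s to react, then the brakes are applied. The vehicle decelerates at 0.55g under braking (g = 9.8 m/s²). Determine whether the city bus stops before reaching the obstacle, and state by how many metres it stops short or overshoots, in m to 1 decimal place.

43 km/h ÷ 3.6 = 11.9444 m/s.
a = 0.55 × 9.8 = 5.390 m/s².
Reaction distance = 11.9444 × 0.69 = 8.242 m.
Braking distance = v²/(2a) = 142.669 / 10.780 = 13.235 m.
Total stopping distance = 8.242 + 13.235 = 21.477 m, vs 36 m available — it stops with 36 − 21.477 = 14.523 m to spare.

Yes — it stops 14.5 m short of the obstacle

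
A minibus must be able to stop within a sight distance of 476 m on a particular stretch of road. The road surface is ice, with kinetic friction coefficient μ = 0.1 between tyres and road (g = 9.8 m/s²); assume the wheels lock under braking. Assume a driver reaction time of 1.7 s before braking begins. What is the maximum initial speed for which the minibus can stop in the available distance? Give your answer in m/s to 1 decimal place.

Maximum speed ≈ 28.9 m/s

a = μg = 0.1 × 9.8 = 0.980 m/s².
Stopping distance: v·t_r + v²/(2a) = 476 with t_r = 1.7 s and a = 0.980 m/s².
So v² + 3.332 v − 932.96 = 0.
Positive root: v = −a·t_r + √((a·t_r)² + 2a·d) = −1.666 + √(2.776 + 932.96) = 28.9238 m/s.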